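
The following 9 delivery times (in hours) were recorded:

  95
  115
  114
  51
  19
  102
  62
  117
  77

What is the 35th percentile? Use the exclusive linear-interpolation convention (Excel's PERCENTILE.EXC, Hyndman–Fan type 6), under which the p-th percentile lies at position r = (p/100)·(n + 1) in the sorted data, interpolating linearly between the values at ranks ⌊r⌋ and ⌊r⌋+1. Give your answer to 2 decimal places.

69.50

Sorted: 19, 51, 62, 77, 95, 102, 114, 115, 117.
n = 9.
r = (35/100)·(9 + 1) = 3.5.
Rank 3 is 62 and rank 4 is 77.
Interpolate: 62 + 0.5·(77 − 62) = 62 + 0.5·15 = 69.5.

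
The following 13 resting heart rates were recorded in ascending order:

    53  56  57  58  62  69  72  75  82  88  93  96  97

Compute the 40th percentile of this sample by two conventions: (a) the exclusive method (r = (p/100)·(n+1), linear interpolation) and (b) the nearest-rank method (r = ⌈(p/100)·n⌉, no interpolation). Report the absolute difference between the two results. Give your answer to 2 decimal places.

n = 13.
(a) r = 5.6; between ranks 5 (62) and 6 (69): 66.2.
(b) the nearest-rank method: rank 6 → 69.
|66.2 − 69| = 2.8.

2.80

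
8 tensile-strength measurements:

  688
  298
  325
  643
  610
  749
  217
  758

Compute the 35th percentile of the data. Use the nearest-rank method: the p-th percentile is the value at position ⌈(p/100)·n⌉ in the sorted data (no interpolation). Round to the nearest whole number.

Sorted: 217, 298, 325, 610, 643, 688, 749, 758.
n = 8.
Position = ⌈35/100 · 8⌉ = ⌈2.8⌉ = 3.
The value at rank 3 is 325.

325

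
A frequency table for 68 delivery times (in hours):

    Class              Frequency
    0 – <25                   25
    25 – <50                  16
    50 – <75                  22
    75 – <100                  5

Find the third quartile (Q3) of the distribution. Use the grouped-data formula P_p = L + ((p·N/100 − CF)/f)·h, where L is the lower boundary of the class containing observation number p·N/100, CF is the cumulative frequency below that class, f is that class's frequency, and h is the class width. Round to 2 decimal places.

N = 68; target position k = 75/100 · 68 = 51.
Cumulative frequencies: 25, 41, 63, 68.
Observation 51 falls in the class 50 – <75.
L = 50, CF = 41, f = 22, h = 25.
P75 = 50 + ((51 − 41)/22)·25 = 50 + 11.3636 = 61.3636.

61.36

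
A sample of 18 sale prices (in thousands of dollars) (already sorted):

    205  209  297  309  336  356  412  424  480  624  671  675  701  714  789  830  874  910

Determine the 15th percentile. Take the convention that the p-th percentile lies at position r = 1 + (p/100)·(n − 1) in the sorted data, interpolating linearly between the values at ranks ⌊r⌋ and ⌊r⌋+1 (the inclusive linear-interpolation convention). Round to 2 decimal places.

303.60

n = 18.
r = 1 + (15/100)·(18 − 1) = 1 + 2.55 = 3.55.
Rank 3 is 297 and rank 4 is 309.
Interpolate: 297 + 0.55·(309 − 297) = 297 + 0.55·12 = 303.6.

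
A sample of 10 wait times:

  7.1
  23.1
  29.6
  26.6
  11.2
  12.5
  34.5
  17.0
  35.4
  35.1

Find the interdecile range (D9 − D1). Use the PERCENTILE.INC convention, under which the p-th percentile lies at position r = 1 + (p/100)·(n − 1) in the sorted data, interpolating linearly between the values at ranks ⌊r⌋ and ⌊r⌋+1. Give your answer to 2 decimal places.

24.34

Sorted: 7.1, 11.2, 12.5, 17.0, 23.1, 26.6, 29.6, 34.5, 35.1, 35.4.
n = 10.
P10: r = 1.9; ranks 1–2 are 7.1, 11.2; interpolating gives 10.79.
P90: r = 9.1; ranks 9–10 are 35.1, 35.4; interpolating gives 35.13.
Difference: 35.13 − 10.79 = 24.34.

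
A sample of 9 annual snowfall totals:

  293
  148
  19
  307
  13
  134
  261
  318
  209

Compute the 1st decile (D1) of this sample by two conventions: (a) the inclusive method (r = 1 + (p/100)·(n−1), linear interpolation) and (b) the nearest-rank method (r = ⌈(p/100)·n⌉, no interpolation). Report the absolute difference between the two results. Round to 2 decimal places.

Sorted: 13, 19, 134, 148, 209, 261, 293, 307, 318.
n = 9.
(a) r = 1.8; between ranks 1 (13) and 2 (19): 17.8.
(b) the nearest-rank method: rank 1 → 13.
|17.8 − 13| = 4.8.

4.80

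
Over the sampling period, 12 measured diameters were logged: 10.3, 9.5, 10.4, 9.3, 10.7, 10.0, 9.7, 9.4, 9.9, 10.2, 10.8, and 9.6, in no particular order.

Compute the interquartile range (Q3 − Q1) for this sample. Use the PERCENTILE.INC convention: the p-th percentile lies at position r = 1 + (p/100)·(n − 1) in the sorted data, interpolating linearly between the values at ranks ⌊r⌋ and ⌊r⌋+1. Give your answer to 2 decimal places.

Sorted: 9.3, 9.4, 9.5, 9.6, 9.7, 9.9, 10.0, 10.2, 10.3, 10.4, 10.7, 10.8.
n = 12.
P25: r = 3.75; ranks 3–4 are 9.5, 9.6; interpolating gives 9.575.
P75: r = 9.25; ranks 9–10 are 10.3, 10.4; interpolating gives 10.325.
Difference: 10.325 − 9.575 = 0.75.

0.75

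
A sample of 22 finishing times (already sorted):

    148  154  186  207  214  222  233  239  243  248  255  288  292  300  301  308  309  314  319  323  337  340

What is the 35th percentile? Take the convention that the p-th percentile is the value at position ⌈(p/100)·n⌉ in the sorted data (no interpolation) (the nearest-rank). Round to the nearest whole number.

239

n = 22.
Position = ⌈35/100 · 22⌉ = ⌈7.7⌉ = 8.
The value at rank 8 is 239.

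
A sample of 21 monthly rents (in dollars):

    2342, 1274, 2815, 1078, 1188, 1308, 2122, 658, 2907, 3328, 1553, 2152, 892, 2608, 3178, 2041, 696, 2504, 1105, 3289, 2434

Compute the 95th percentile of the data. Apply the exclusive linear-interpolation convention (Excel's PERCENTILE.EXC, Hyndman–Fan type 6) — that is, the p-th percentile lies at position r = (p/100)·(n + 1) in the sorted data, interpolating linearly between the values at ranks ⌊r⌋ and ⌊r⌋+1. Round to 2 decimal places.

Sorted: 658, 696, 892, 1078, 1105, 1188, 1274, 1308, 1553, 2041, 2122, 2152, 2342, 2434, 2504, 2608, 2815, 2907, 3178, 3289, 3328.
n = 21.
r = (95/100)·(21 + 1) = 20.9.
Rank 20 is 3289 and rank 21 is 3328.
Interpolate: 3289 + 0.9·(3328 − 3289) = 3289 + 0.9·39 = 3324.1.

3324.10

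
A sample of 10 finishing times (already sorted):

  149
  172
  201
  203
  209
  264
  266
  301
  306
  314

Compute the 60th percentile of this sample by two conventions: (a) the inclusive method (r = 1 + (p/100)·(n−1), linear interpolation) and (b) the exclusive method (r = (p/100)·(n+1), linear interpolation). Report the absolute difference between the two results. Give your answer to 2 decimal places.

n = 10.
(a) r = 6.4; between ranks 6 (264) and 7 (266): 264.8.
(b) r = 6.6; between ranks 6 (264) and 7 (266): 265.2.
|264.8 − 265.2| = 0.4.

0.40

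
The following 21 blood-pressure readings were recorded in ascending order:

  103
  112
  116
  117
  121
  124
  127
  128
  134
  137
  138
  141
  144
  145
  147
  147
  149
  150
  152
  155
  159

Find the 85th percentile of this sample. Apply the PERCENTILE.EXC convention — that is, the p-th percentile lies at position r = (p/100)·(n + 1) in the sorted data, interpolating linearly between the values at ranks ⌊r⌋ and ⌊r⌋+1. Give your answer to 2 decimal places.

151.40

n = 21.
r = (85/100)·(21 + 1) = 18.7.
Rank 18 is 150 and rank 19 is 152.
Interpolate: 150 + 0.7·(152 − 150) = 150 + 0.7·2 = 151.4.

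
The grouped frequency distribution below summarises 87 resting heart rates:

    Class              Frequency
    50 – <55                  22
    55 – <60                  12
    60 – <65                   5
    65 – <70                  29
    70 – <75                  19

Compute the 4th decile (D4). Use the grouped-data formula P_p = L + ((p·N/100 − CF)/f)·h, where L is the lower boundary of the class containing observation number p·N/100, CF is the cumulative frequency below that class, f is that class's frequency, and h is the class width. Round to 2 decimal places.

N = 87; target position k = 40/100 · 87 = 34.8.
Cumulative frequencies: 22, 34, 39, 68, 87.
Observation 34.8 falls in the class 60 – <65.
L = 60, CF = 34, f = 5, h = 5.
P40 = 60 + ((34.8 − 34)/5)·5 = 60 + 0.8 = 60.8.

60.80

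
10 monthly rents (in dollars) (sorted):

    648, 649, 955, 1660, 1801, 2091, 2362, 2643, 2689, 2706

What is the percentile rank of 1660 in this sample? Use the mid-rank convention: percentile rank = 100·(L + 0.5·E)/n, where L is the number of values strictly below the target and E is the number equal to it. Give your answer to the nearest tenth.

35.0

Count below 1660: L = 3; count equal: E = 1; n = 10.
Percentile rank = 100·(3 + 0.5·1)/10 = 100·3.5/10 = 35.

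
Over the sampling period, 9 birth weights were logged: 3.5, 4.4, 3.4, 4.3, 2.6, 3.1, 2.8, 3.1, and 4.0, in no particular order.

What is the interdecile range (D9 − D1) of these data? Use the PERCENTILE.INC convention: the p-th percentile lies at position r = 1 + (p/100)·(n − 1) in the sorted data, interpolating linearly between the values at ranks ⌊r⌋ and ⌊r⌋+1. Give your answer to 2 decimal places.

1.56

Sorted: 2.6, 2.8, 3.1, 3.1, 3.4, 3.5, 4.0, 4.3, 4.4.
n = 9.
P10: r = 1.8; ranks 1–2 are 2.6, 2.8; interpolating gives 2.76.
P90: r = 8.2; ranks 8–9 are 4.3, 4.4; interpolating gives 4.32.
Difference: 4.32 − 2.76 = 1.56.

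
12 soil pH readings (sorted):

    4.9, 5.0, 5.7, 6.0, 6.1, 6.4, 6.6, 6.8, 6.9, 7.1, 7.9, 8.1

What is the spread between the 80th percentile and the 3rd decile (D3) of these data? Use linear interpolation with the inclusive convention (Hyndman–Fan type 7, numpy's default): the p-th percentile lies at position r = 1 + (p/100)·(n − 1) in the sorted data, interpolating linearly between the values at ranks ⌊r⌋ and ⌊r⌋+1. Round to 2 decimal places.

1.03

n = 12.
P30: r = 4.3; ranks 4–5 are 6.0, 6.1; interpolating gives 6.03.
P80: r = 9.8; ranks 9–10 are 6.9, 7.1; interpolating gives 7.06.
Difference: 7.06 − 6.03 = 1.03.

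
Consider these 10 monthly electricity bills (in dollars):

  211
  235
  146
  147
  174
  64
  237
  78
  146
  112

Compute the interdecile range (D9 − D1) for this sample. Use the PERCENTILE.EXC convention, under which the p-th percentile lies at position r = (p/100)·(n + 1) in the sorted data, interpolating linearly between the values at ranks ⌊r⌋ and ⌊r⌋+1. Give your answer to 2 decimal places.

Sorted: 64, 78, 112, 146, 146, 147, 174, 211, 235, 237.
n = 10.
P10: r = 1.1; ranks 1–2 are 64, 78; interpolating gives 65.4.
P90: r = 9.9; ranks 9–10 are 235, 237; interpolating gives 236.8.
Difference: 236.8 − 65.4 = 171.4.

171.40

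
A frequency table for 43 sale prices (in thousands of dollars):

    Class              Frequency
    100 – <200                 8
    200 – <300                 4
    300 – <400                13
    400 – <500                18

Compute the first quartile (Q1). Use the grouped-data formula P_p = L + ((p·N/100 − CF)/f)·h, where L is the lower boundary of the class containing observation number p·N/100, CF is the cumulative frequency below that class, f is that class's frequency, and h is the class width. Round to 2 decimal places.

268.75

N = 43; target position k = 25/100 · 43 = 10.75.
Cumulative frequencies: 8, 12, 25, 43.
Observation 10.75 falls in the class 200 – <300.
L = 200, CF = 8, f = 4, h = 100.
P25 = 200 + ((10.75 − 8)/4)·100 = 200 + 68.75 = 268.75.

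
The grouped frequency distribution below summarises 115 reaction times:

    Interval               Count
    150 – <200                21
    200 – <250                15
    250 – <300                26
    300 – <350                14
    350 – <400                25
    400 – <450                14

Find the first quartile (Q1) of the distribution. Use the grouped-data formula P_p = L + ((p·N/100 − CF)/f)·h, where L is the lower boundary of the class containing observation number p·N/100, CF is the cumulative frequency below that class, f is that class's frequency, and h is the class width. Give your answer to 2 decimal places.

225.83

N = 115; target position k = 25/100 · 115 = 28.75.
Cumulative frequencies: 21, 36, 62, 76, 101, 115.
Observation 28.75 falls in the class 200 – <250.
L = 200, CF = 21, f = 15, h = 50.
P25 = 200 + ((28.75 − 21)/15)·50 = 200 + 25.8333 = 225.833.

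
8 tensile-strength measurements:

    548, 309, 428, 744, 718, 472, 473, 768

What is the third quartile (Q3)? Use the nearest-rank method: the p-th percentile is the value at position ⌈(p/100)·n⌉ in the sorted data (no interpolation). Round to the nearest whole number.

718

Sorted: 309, 428, 472, 473, 548, 718, 744, 768.
n = 8.
Position = ⌈75/100 · 8⌉ = ⌈6⌉ = 6.
The value at rank 6 is 718.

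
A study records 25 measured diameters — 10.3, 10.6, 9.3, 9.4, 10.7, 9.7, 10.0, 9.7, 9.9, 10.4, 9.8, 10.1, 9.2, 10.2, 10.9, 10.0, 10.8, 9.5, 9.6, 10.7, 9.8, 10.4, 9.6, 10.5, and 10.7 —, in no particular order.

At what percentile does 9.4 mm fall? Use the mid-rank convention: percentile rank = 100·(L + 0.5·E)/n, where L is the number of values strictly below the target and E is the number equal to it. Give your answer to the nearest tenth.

10.0

Sorted: 9.2, 9.3, 9.4, 9.5, 9.6, 9.6, 9.7, 9.7, 9.8, 9.8, 9.9, 10.0, 10.0, 10.1, 10.2, 10.3, 10.4, 10.4, 10.5, 10.6, 10.7, 10.7, 10.7, 10.8, 10.9.
Count below 9.4: L = 2; count equal: E = 1; n = 25.
Percentile rank = 100·(2 + 0.5·1)/25 = 100·2.5/25 = 10.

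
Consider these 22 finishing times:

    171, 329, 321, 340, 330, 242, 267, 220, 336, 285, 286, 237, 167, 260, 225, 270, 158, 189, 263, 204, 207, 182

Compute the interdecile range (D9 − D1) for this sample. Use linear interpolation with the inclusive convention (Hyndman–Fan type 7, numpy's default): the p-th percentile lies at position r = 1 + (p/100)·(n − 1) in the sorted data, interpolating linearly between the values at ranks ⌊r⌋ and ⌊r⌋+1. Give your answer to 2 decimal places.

Sorted: 158, 167, 171, 182, 189, 204, 207, 220, 225, 237, 242, 260, 263, 267, 270, 285, 286, 321, 329, 330, 336, 340.
n = 22.
P10: r = 3.1; ranks 3–4 are 171, 182; interpolating gives 172.1.
P90: r = 19.9; ranks 19–20 are 329, 330; interpolating gives 329.9.
Difference: 329.9 − 172.1 = 157.8.

157.80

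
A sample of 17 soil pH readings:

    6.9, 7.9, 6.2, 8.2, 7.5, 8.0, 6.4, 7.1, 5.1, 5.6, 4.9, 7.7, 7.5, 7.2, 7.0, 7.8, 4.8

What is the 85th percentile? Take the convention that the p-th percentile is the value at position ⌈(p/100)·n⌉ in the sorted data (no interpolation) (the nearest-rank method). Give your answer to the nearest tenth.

7.9

Sorted: 4.8, 4.9, 5.1, 5.6, 6.2, 6.4, 6.9, 7.0, 7.1, 7.2, 7.5, 7.5, 7.7, 7.8, 7.9, 8.0, 8.2.
n = 17.
Position = ⌈85/100 · 17⌉ = ⌈14.45⌉ = 15.
The value at rank 15 is 7.9.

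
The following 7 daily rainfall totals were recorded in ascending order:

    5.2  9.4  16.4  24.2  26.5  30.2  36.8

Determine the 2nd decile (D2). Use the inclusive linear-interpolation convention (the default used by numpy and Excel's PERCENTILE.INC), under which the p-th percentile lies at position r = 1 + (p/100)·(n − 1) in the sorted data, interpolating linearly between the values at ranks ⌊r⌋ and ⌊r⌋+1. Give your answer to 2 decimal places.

10.80

n = 7.
r = 1 + (20/100)·(7 − 1) = 1 + 1.2 = 2.2.
Rank 2 is 9.4 and rank 3 is 16.4.
Interpolate: 9.4 + 0.2·(16.4 − 9.4) = 9.4 + 0.2·7 = 10.8.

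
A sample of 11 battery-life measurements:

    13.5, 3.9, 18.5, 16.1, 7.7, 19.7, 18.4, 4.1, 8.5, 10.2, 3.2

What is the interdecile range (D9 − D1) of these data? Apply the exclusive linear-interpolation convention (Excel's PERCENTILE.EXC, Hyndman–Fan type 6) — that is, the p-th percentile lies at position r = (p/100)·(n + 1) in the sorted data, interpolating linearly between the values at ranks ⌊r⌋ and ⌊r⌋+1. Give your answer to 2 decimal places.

16.12

Sorted: 3.2, 3.9, 4.1, 7.7, 8.5, 10.2, 13.5, 16.1, 18.4, 18.5, 19.7.
n = 11.
P10: r = 1.2; ranks 1–2 are 3.2, 3.9; interpolating gives 3.34.
P90: r = 10.8; ranks 10–11 are 18.5, 19.7; interpolating gives 19.46.
Difference: 19.46 − 3.34 = 16.12.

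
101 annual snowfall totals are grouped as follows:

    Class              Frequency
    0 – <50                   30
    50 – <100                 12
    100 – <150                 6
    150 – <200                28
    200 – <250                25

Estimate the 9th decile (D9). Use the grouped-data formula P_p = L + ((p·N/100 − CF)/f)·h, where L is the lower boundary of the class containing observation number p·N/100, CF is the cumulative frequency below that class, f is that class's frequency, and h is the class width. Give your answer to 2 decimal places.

N = 101; target position k = 90/100 · 101 = 90.9.
Cumulative frequencies: 30, 42, 48, 76, 101.
Observation 90.9 falls in the class 200 – <250.
L = 200, CF = 76, f = 25, h = 50.
P90 = 200 + ((90.9 − 76)/25)·50 = 200 + 29.8 = 229.8.

229.80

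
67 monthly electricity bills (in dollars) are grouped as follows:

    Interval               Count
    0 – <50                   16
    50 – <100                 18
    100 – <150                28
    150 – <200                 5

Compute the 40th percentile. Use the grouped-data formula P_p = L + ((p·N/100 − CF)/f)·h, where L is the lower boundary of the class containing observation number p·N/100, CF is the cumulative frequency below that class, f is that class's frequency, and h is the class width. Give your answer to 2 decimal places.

N = 67; target position k = 40/100 · 67 = 26.8.
Cumulative frequencies: 16, 34, 62, 67.
Observation 26.8 falls in the class 50 – <100.
L = 50, CF = 16, f = 18, h = 50.
P40 = 50 + ((26.8 − 16)/18)·50 = 50 + 30 = 80.

80.00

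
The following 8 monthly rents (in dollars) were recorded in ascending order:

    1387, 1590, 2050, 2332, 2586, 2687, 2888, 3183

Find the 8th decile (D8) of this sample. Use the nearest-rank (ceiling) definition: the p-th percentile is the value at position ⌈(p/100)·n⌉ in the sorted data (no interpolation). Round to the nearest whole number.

n = 8.
Position = ⌈80/100 · 8⌉ = ⌈6.4⌉ = 7.
The value at rank 7 is 2888.

2888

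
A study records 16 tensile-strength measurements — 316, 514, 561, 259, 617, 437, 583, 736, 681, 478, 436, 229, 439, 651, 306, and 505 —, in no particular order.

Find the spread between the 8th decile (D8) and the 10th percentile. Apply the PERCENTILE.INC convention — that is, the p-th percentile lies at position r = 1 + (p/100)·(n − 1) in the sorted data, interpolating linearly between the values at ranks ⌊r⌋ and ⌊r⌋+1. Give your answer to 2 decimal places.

Sorted: 229, 259, 306, 316, 436, 437, 439, 478, 505, 514, 561, 583, 617, 651, 681, 736.
n = 16.
P10: r = 2.5; ranks 2–3 are 259, 306; interpolating gives 282.5.
P80: r = 13 (integer) → 617.
Difference: 617 − 282.5 = 334.5.

334.50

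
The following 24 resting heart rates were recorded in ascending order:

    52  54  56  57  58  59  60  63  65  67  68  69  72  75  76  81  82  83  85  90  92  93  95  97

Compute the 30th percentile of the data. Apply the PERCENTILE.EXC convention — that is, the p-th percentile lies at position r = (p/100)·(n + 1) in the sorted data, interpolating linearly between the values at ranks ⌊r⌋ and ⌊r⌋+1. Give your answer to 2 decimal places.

n = 24.
r = (30/100)·(24 + 1) = 7.5.
Rank 7 is 60 and rank 8 is 63.
Interpolate: 60 + 0.5·(63 − 60) = 60 + 0.5·3 = 61.5.

61.50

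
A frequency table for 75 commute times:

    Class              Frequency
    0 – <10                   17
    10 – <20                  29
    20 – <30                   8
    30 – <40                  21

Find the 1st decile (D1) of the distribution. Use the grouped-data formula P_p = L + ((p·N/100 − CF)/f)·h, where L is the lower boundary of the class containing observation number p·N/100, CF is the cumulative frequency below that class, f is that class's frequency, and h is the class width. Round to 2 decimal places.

4.41

N = 75; target position k = 10/100 · 75 = 7.5.
Cumulative frequencies: 17, 46, 54, 75.
Observation 7.5 falls in the class 0 – <10.
L = 0, CF = 0, f = 17, h = 10.
P10 = 0 + ((7.5 − 0)/17)·10 = 0 + 4.41176 = 4.41176.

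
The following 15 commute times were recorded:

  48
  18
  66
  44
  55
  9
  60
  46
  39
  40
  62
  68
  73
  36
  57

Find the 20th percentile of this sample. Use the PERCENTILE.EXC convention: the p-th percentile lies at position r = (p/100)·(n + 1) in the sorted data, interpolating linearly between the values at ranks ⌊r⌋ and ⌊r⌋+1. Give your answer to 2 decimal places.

Sorted: 9, 18, 36, 39, 40, 44, 46, 48, 55, 57, 60, 62, 66, 68, 73.
n = 15.
r = (20/100)·(15 + 1) = 3.2.
Rank 3 is 36 and rank 4 is 39.
Interpolate: 36 + 0.2·(39 − 36) = 36 + 0.2·3 = 36.6.

36.60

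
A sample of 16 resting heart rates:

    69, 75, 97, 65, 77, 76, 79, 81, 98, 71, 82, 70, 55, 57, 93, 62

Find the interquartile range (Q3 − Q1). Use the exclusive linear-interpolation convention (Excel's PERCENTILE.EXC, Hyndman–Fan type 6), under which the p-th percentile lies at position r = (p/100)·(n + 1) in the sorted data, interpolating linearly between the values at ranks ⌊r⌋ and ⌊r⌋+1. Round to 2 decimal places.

Sorted: 55, 57, 62, 65, 69, 70, 71, 75, 76, 77, 79, 81, 82, 93, 97, 98.
n = 16.
P25: r = 4.25; ranks 4–5 are 65, 69; interpolating gives 66.
P75: r = 12.75; ranks 12–13 are 81, 82; interpolating gives 81.75.
Difference: 81.75 − 66 = 15.75.

15.75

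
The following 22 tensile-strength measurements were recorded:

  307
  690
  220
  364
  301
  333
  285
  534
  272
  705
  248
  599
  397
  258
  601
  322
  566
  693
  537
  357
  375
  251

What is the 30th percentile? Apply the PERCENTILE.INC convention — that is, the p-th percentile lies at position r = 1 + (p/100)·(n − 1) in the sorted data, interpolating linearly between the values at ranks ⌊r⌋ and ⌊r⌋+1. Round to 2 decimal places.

Sorted: 220, 248, 251, 258, 272, 285, 301, 307, 322, 333, 357, 364, 375, 397, 534, 537, 566, 599, 601, 690, 693, 705.
n = 22.
r = 1 + (30/100)·(22 − 1) = 1 + 6.3 = 7.3.
Rank 7 is 301 and rank 8 is 307.
Interpolate: 301 + 0.3·(307 − 301) = 301 + 0.3·6 = 302.8.

302.80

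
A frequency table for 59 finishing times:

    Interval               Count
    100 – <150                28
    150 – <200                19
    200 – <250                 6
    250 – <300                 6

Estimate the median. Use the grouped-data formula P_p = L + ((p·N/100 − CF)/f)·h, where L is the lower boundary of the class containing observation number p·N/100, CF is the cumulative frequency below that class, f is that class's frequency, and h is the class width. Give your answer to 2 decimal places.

153.95

N = 59; target position k = 50/100 · 59 = 29.5.
Cumulative frequencies: 28, 47, 53, 59.
Observation 29.5 falls in the class 150 – <200.
L = 150, CF = 28, f = 19, h = 50.
P50 = 150 + ((29.5 − 28)/19)·50 = 150 + 3.94737 = 153.947.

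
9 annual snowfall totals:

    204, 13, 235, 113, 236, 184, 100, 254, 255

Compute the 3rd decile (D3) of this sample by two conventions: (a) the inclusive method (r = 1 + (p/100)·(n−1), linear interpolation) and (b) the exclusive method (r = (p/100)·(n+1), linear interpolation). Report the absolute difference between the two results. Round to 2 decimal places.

28.40

Sorted: 13, 100, 113, 184, 204, 235, 236, 254, 255.
n = 9.
(a) r = 3.4; between ranks 3 (113) and 4 (184): 141.4.
(b) r = 3 → value at rank 3 = 113.
|141.4 − 113| = 28.4.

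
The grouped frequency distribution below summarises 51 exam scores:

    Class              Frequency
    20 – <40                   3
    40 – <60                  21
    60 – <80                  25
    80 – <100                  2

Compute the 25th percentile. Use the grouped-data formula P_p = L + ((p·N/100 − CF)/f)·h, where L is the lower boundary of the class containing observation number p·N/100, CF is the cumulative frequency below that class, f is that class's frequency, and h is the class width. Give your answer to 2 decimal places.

N = 51; target position k = 25/100 · 51 = 12.75.
Cumulative frequencies: 3, 24, 49, 51.
Observation 12.75 falls in the class 40 – <60.
L = 40, CF = 3, f = 21, h = 20.
P25 = 40 + ((12.75 − 3)/21)·20 = 40 + 9.28571 = 49.2857.

49.29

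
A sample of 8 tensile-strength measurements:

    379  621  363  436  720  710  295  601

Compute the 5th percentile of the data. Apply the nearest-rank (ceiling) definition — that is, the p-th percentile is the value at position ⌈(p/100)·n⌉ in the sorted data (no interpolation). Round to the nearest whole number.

295

Sorted: 295, 363, 379, 436, 601, 621, 710, 720.
n = 8.
Position = ⌈5/100 · 8⌉ = ⌈0.4⌉ = 1.
The value at rank 1 is 295.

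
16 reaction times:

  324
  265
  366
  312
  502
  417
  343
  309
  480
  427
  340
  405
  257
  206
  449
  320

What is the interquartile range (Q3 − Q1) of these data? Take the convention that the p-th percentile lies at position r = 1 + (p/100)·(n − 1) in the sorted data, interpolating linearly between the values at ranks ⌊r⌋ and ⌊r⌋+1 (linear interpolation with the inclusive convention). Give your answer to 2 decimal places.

108.25

Sorted: 206, 257, 265, 309, 312, 320, 324, 340, 343, 366, 405, 417, 427, 449, 480, 502.
n = 16.
P25: r = 4.75; ranks 4–5 are 309, 312; interpolating gives 311.25.
P75: r = 12.25; ranks 12–13 are 417, 427; interpolating gives 419.5.
Difference: 419.5 − 311.25 = 108.25.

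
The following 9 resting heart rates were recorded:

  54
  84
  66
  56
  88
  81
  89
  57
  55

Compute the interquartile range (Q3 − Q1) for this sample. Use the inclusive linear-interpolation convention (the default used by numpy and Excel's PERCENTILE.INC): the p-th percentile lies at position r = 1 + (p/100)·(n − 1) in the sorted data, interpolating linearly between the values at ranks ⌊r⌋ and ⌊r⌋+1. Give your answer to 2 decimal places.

28.00

Sorted: 54, 55, 56, 57, 66, 81, 84, 88, 89.
n = 9.
P25: r = 3 (integer) → 56.
P75: r = 7 (integer) → 84.
Difference: 84 − 56 = 28.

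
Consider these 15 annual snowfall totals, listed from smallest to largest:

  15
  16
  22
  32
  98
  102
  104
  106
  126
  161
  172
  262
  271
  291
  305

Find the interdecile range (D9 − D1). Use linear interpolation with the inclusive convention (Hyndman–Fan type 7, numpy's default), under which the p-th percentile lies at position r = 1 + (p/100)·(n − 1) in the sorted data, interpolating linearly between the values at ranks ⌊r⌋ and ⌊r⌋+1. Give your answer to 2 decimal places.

n = 15.
P10: r = 2.4; ranks 2–3 are 16, 22; interpolating gives 18.4.
P90: r = 13.6; ranks 13–14 are 271, 291; interpolating gives 283.
Difference: 283 − 18.4 = 264.6.

264.60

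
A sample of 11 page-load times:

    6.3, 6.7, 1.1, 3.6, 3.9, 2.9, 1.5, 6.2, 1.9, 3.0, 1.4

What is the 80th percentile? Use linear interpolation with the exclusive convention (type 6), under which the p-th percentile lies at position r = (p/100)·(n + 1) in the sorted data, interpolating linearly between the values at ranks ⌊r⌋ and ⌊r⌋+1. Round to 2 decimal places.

6.26

Sorted: 1.1, 1.4, 1.5, 1.9, 2.9, 3.0, 3.6, 3.9, 6.2, 6.3, 6.7.
n = 11.
r = (80/100)·(11 + 1) = 9.6.
Rank 9 is 6.2 and rank 10 is 6.3.
Interpolate: 6.2 + 0.6·(6.3 − 6.2) = 6.2 + 0.6·0.1 = 6.26.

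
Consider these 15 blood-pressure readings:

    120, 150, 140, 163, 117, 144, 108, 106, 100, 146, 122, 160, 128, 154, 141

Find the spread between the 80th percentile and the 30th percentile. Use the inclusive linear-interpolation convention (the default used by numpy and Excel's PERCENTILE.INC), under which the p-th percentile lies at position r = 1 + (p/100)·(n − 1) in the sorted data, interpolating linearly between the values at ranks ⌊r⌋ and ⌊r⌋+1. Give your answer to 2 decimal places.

30.40

Sorted: 100, 106, 108, 117, 120, 122, 128, 140, 141, 144, 146, 150, 154, 160, 163.
n = 15.
P30: r = 5.2; ranks 5–6 are 120, 122; interpolating gives 120.4.
P80: r = 12.2; ranks 12–13 are 150, 154; interpolating gives 150.8.
Difference: 150.8 − 120.4 = 30.4.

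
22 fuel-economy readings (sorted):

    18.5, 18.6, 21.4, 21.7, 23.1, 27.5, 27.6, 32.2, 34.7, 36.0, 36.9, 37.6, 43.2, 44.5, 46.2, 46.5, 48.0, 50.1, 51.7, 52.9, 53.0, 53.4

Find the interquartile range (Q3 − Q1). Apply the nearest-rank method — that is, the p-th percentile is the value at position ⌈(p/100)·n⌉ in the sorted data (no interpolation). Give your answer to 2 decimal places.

20.50

n = 22.
P25: rank ⌈25/100·22⌉ = 6 → 27.5.
P75: rank ⌈75/100·22⌉ = 17 → 48.
Difference: 48 − 27.5 = 20.5.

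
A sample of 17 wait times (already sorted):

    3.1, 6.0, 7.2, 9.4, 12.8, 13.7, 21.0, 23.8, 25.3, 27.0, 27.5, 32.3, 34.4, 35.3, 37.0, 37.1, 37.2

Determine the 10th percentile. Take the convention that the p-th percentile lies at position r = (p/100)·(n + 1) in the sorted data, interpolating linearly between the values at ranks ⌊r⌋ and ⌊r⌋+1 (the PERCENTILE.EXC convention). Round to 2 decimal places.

5.42

n = 17.
r = (10/100)·(17 + 1) = 1.8.
Rank 1 is 3.1 and rank 2 is 6.0.
Interpolate: 3.1 + 0.8·(6.0 − 3.1) = 3.1 + 0.8·2.9 = 5.42.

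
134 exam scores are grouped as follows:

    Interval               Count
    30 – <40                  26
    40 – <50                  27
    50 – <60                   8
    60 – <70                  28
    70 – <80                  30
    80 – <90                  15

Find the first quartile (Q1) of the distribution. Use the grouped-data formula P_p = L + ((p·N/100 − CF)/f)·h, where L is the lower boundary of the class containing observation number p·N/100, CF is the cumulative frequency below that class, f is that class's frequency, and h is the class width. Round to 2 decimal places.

42.78

N = 134; target position k = 25/100 · 134 = 33.5.
Cumulative frequencies: 26, 53, 61, 89, 119, 134.
Observation 33.5 falls in the class 40 – <50.
L = 40, CF = 26, f = 27, h = 10.
P25 = 40 + ((33.5 − 26)/27)·10 = 40 + 2.77778 = 42.7778.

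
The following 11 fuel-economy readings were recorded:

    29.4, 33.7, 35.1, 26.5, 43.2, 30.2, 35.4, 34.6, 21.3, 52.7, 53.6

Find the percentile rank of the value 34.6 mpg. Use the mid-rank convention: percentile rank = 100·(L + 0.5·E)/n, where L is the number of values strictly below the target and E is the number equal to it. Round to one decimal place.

Sorted: 21.3, 26.5, 29.4, 30.2, 33.7, 34.6, 35.1, 35.4, 43.2, 52.7, 53.6.
Count below 34.6: L = 5; count equal: E = 1; n = 11.
Percentile rank = 100·(5 + 0.5·1)/11 = 100·5.5/11 = 50.

50.0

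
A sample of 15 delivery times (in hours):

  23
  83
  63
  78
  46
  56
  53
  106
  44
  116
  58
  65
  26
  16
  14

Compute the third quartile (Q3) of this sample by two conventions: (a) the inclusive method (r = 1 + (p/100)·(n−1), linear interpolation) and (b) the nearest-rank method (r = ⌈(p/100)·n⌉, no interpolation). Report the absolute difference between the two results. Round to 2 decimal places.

6.50

Sorted: 14, 16, 23, 26, 44, 46, 53, 56, 58, 63, 65, 78, 83, 106, 116.
n = 15.
(a) r = 11.5; between ranks 11 (65) and 12 (78): 71.5.
(b) the nearest-rank method: rank 12 → 78.
|71.5 − 78| = 6.5.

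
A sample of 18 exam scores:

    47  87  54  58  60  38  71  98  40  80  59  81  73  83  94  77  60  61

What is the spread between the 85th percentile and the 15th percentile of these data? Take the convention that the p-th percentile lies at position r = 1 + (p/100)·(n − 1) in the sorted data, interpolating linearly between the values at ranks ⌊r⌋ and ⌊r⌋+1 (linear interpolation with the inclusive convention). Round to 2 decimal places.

33.95

Sorted: 38, 40, 47, 54, 58, 59, 60, 60, 61, 71, 73, 77, 80, 81, 83, 87, 94, 98.
n = 18.
P15: r = 3.55; ranks 3–4 are 47, 54; interpolating gives 50.85.
P85: r = 15.45; ranks 15–16 are 83, 87; interpolating gives 84.8.
Difference: 84.8 − 50.85 = 33.95.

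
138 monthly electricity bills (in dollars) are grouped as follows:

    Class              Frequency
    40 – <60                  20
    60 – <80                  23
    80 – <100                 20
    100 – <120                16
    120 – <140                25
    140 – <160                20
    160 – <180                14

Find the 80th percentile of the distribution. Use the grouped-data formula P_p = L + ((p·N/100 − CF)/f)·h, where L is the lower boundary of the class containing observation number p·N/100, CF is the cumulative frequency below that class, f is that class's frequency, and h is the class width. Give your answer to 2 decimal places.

146.40

N = 138; target position k = 80/100 · 138 = 110.4.
Cumulative frequencies: 20, 43, 63, 79, 104, 124, 138.
Observation 110.4 falls in the class 140 – <160.
L = 140, CF = 104, f = 20, h = 20.
P80 = 140 + ((110.4 − 104)/20)·20 = 140 + 6.4 = 146.4.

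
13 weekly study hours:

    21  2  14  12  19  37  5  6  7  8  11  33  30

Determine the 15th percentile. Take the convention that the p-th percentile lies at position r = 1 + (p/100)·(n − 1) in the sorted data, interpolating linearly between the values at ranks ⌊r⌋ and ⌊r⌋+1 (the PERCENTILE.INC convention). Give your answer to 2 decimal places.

Sorted: 2, 5, 6, 7, 8, 11, 12, 14, 19, 21, 30, 33, 37.
n = 13.
r = 1 + (15/100)·(13 − 1) = 1 + 1.8 = 2.8.
Rank 2 is 5 and rank 3 is 6.
Interpolate: 5 + 0.8·(6 − 5) = 5 + 0.8·1 = 5.8.

5.80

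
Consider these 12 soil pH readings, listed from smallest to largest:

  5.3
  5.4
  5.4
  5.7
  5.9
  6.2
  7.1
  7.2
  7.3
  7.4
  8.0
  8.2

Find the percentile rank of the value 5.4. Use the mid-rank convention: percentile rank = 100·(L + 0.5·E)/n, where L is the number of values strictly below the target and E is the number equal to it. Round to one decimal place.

16.7

Count below 5.4: L = 1; count equal: E = 2; n = 12.
Percentile rank = 100·(1 + 0.5·2)/12 = 100·2/12 = 16.67.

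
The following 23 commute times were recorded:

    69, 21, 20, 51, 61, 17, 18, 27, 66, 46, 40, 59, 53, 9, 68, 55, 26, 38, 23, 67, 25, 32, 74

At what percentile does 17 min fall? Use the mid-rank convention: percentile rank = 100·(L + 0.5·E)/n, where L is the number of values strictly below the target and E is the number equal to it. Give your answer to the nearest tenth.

Sorted: 9, 17, 18, 20, 21, 23, 25, 26, 27, 32, 38, 40, 46, 51, 53, 55, 59, 61, 66, 67, 68, 69, 74.
Count below 17: L = 1; count equal: E = 1; n = 23.
Percentile rank = 100·(1 + 0.5·1)/23 = 100·1.5/23 = 6.522.

6.5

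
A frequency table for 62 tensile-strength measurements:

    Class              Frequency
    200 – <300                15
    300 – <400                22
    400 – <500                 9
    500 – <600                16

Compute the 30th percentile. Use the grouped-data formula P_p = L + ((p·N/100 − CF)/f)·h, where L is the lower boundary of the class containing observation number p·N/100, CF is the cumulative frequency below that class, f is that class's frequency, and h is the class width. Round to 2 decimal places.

316.36

N = 62; target position k = 30/100 · 62 = 18.6.
Cumulative frequencies: 15, 37, 46, 62.
Observation 18.6 falls in the class 300 – <400.
L = 300, CF = 15, f = 22, h = 100.
P30 = 300 + ((18.6 − 15)/22)·100 = 300 + 16.3636 = 316.364.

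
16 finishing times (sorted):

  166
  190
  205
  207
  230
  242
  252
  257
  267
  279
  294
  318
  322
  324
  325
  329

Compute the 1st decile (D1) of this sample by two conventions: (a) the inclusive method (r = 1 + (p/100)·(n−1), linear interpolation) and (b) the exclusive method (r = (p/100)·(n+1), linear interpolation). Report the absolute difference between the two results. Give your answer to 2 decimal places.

n = 16.
(a) r = 2.5; between ranks 2 (190) and 3 (205): 197.5.
(b) r = 1.7; between ranks 1 (166) and 2 (190): 182.8.
|197.5 − 182.8| = 14.7.

14.70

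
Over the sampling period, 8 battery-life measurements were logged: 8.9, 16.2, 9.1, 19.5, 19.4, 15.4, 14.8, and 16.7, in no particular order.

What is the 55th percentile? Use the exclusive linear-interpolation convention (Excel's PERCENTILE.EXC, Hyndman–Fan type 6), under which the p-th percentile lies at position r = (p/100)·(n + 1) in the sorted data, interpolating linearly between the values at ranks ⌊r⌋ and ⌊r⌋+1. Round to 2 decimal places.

Sorted: 8.9, 9.1, 14.8, 15.4, 16.2, 16.7, 19.4, 19.5.
n = 8.
r = (55/100)·(8 + 1) = 4.95.
Rank 4 is 15.4 and rank 5 is 16.2.
Interpolate: 15.4 + 0.95·(16.2 − 15.4) = 15.4 + 0.95·0.8 = 16.16.

16.16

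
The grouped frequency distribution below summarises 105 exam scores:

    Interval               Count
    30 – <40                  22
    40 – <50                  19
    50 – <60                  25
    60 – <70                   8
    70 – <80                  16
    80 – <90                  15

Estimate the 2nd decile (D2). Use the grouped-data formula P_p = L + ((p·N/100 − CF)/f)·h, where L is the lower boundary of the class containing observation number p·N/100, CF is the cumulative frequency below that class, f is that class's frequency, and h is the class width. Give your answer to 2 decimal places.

39.55

N = 105; target position k = 20/100 · 105 = 21.
Cumulative frequencies: 22, 41, 66, 74, 90, 105.
Observation 21 falls in the class 30 – <40.
L = 30, CF = 0, f = 22, h = 10.
P20 = 30 + ((21 − 0)/22)·10 = 30 + 9.54545 = 39.5455.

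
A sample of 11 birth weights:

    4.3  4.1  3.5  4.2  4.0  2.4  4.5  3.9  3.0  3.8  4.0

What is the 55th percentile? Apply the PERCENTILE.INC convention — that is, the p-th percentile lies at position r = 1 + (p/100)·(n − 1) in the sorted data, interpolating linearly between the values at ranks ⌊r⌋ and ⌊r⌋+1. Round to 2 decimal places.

4.00

Sorted: 2.4, 3.0, 3.5, 3.8, 3.9, 4.0, 4.0, 4.1, 4.2, 4.3, 4.5.
n = 11.
r = 1 + (55/100)·(11 − 1) = 1 + 5.5 = 6.5.
Rank 6 is 4.0 and rank 7 is 4.0.
Interpolate: 4.0 + 0.5·(4.0 − 4.0) = 4.0 + 0.5·0 = 4.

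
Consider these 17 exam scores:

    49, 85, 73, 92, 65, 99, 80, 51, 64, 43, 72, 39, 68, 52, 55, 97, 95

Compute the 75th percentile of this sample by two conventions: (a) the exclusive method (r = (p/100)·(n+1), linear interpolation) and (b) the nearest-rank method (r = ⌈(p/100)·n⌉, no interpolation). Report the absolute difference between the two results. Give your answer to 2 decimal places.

3.50

Sorted: 39, 43, 49, 51, 52, 55, 64, 65, 68, 72, 73, 80, 85, 92, 95, 97, 99.
n = 17.
(a) r = 13.5; between ranks 13 (85) and 14 (92): 88.5.
(b) the nearest-rank method: rank 13 → 85.
|88.5 − 85| = 3.5.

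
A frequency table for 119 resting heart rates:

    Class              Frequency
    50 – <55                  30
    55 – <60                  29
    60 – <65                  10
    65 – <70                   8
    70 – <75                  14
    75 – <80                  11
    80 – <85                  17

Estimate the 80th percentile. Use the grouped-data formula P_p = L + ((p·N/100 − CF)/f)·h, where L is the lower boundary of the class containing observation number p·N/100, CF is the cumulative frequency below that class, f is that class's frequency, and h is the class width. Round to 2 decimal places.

76.91

N = 119; target position k = 80/100 · 119 = 95.2.
Cumulative frequencies: 30, 59, 69, 77, 91, 102, 119.
Observation 95.2 falls in the class 75 – <80.
L = 75, CF = 91, f = 11, h = 5.
P80 = 75 + ((95.2 − 91)/11)·5 = 75 + 1.90909 = 76.9091.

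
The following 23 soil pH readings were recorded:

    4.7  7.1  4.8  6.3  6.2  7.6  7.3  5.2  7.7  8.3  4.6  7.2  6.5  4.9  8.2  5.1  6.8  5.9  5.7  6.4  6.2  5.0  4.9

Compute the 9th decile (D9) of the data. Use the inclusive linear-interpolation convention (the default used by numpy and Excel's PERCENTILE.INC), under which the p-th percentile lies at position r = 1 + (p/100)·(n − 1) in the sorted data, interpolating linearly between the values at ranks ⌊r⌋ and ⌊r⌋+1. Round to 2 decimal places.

Sorted: 4.6, 4.7, 4.8, 4.9, 4.9, 5.0, 5.1, 5.2, 5.7, 5.9, 6.2, 6.2, 6.3, 6.4, 6.5, 6.8, 7.1, 7.2, 7.3, 7.6, 7.7, 8.2, 8.3.
n = 23.
r = 1 + (90/100)·(23 − 1) = 1 + 19.8 = 20.8.
Rank 20 is 7.6 and rank 21 is 7.7.
Interpolate: 7.6 + 0.8·(7.7 − 7.6) = 7.6 + 0.8·0.1 = 7.68.

7.68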